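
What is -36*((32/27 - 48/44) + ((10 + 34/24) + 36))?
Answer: -56443/33 ≈ -1710.4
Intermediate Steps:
-36*((32/27 - 48/44) + ((10 + 34/24) + 36)) = -36*((32*(1/27) - 48*1/44) + ((10 + 34*(1/24)) + 36)) = -36*((32/27 - 12/11) + ((10 + 17/12) + 36)) = -36*(28/297 + (137/12 + 36)) = -36*(28/297 + 569/12) = -36*56443/1188 = -56443/33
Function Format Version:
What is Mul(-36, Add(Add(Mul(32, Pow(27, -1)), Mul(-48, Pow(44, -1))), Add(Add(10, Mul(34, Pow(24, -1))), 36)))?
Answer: Rational(-56443, 33) ≈ -1710.4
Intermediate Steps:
Mul(-36, Add(Add(Mul(32, Pow(27, -1)), Mul(-48, Pow(44, -1))), Add(Add(10, Mul(34, Pow(24, -1))), 36))) = Mul(-36, Add(Add(Mul(32, Rational(1, 27)), Mul(-48, Rational(1, 44))), Add(Add(10, Mul(34, Rational(1, 24))), 36))) = Mul(-36, Add(Add(Rational(32, 27), Rational(-12, 11)), Add(Add(10, Rational(17, 12)), 36))) = Mul(-36, Add(Rational(28, 297), Add(Rational(137, 12), 36))) = Mul(-36, Add(Rational(28, 297), Rational(569, 12))) = Mul(-36, Rational(56443, 1188)) = Rational(-56443, 33)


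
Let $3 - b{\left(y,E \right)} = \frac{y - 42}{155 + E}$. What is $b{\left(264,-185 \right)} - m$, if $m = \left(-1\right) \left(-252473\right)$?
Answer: $- \frac{1262313}{5} \approx -2.5246 \cdot 10^{5}$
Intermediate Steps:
$b{\left(y,E \right)} = 3 - \frac{-42 + y}{155 + E}$ ($b{\left(y,E \right)} = 3 - \frac{y - 42}{155 + E} = 3 - \frac{-42 + y}{155 + E}$)
$m = 252473$
$b{\left(264,-185 \right)} - m = \frac{507 - 264 + 3 \left(-185\right)}{155 - 185} - 252473 = \frac{507 - 264 - 555}{-30} - 252473 = \left(- \frac{1}{30}\right) \left(-312\right) - 252473 = \frac{52}{5} - 252473 = - \frac{1262313}{5}$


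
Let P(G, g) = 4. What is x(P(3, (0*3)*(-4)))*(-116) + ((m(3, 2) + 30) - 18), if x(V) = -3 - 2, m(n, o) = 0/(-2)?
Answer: 592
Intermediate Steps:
m(n, o) = 0 (m(n, o) = 0*(-½) = 0)
x(V) = -5
x(P(3, (0*3)*(-4)))*(-116) + ((m(3, 2) + 30) - 18) = -5*(-116) + ((0 + 30) - 18) = 580 + (30 - 18) = 580 + 12 = 592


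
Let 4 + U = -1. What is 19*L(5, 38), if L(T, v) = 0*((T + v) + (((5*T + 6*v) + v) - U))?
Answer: 0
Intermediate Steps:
U = -5 (U = -4 - 1 = -5)
L(T, v) = 0 (L(T, v) = 0*((T + v) + (((5*T + 6*v) + v) - 1*(-5))) = 0*((T + v) + ((5*T + 7*v) + 5)) = 0*((T + v) + (5 + 5*T + 7*v)) = 0*(5 + 6*T + 8*v) = 0)
19*L(5, 38) = 19*0 = 0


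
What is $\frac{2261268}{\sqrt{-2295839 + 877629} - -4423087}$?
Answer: $\frac{1111309454924}{2173744447531} - \frac{251252 i \sqrt{1418210}}{2173744447531} \approx 0.51124 - 0.00013765 i$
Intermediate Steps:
$\frac{2261268}{\sqrt{-2295839 + 877629} - -4423087} = \frac{2261268}{\sqrt{-1418210} + 4423087} = \frac{2261268}{i \sqrt{1418210} + 4423087} = \frac{2261268}{4423087 + i \sqrt{1418210}}$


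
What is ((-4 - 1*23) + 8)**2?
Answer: 361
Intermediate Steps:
((-4 - 1*23) + 8)**2 = ((-4 - 23) + 8)**2 = (-27 + 8)**2 = (-19)**2 = 361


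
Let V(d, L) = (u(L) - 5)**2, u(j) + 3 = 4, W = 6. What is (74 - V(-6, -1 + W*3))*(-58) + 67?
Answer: -3297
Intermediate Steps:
u(j) = 1 (u(j) = -3 + 4 = 1)
V(d, L) = 16 (V(d, L) = (1 - 5)**2 = (-4)**2 = 16)
(74 - V(-6, -1 + W*3))*(-58) + 67 = (74 - 1*16)*(-58) + 67 = (74 - 16)*(-58) + 67 = 58*(-58) + 67 = -3364 + 67 = -3297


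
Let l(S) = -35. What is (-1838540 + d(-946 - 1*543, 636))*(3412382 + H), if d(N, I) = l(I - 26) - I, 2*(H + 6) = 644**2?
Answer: -6657472981984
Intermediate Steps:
H = 207362 (H = -6 + (1/2)*644**2 = -6 + (1/2)*414736 = -6 + 207368 = 207362)
d(N, I) = -35 - I
(-1838540 + d(-946 - 1*543, 636))*(3412382 + H) = (-1838540 + (-35 - 1*636))*(3412382 + 207362) = (-1838540 + (-35 - 636))*3619744 = (-1838540 - 671)*3619744 = -1839211*3619744 = -6657472981984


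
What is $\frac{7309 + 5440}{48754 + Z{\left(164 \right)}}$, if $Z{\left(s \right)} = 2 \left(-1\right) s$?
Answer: $\frac{12749}{48426} \approx 0.26327$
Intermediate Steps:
$Z{\left(s \right)} = - 2 s$
$\frac{7309 + 5440}{48754 + Z{\left(164 \right)}} = \frac{7309 + 5440}{48754 - 328} = \frac{12749}{48754 - 328} = \frac{12749}{48426}$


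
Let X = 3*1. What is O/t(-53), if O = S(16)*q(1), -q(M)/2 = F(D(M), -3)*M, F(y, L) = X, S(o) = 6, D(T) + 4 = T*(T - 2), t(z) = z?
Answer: 36/53 ≈ 0.67924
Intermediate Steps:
D(T) = -4 + T*(-2 + T) (D(T) = -4 + T*(T - 2) = -4 + T*(-2 + T))
X = 3
F(y, L) = 3
q(M) = -6*M
O = -36 (O = 6*(-6*1) = 6*(-6) = -36)
O/t(-53) = -36/(-53) = -36*(-1/53) = 36/53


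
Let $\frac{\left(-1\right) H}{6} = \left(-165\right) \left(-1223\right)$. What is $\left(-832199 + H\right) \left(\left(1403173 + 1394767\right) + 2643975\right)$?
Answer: $-11117663645635$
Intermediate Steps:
$H = -1210770$ ($H = - 6 \left(\left(-165\right) \left(-1223\right)\right) = \left(-6\right) 201795 = -1210770$)
$\left(-832199 + H\right) \left(\left(1403173 + 1394767\right) + 2643975\right) = \left(-832199 - 1210770\right) \left(\left(1403173 + 1394767\right) + 2643975\right) = - 2042969 \left(2797940 + 2643975\right) = \left(-2042969\right) 5441915 = -11117663645635$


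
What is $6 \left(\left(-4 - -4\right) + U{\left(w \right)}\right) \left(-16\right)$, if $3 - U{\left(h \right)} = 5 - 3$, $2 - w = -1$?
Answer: $-96$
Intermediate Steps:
$w = 3$ ($w = 2 - -1 = 2 + 1 = 3$)
$U{\left(h \right)} = 1$ ($U{\left(h \right)} = 3 - \left(5 - 3\right) = 3 - 2 = 1$)
$6 \left(\left(-4 - -4\right) + U{\left(w \right)}\right) \left(-16\right) = 6 \left(\left(-4 - -4\right) + 1\right) \left(-16\right) = 6 \left(\left(-4 + 4\right) + 1\right) \left(-16\right) = 6 \left(0 + 1\right) \left(-16\right) = 6 \cdot 1 \left(-16\right) = 6 \left(-16\right) = -96$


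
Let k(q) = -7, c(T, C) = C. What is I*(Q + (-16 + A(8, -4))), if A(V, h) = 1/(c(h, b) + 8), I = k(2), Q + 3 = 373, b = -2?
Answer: -14875/6 ≈ -2479.2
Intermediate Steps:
Q = 370 (Q = -3 + 373 = 370)
I = -7
A(V, h) = ⅙ (A(V, h) = 1/(-2 + 8) = 1/6 = ⅙)
I*(Q + (-16 + A(8, -4))) = -7*(370 + (-16 + ⅙)) = -7*(370 - 95/6) = -7*2125/6 = -14875/6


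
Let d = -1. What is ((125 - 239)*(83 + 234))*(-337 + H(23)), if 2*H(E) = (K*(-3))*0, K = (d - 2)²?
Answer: 12178506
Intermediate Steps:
K = 9 (K = (-1 - 2)² = (-3)² = 9)
H(E) = 0 (H(E) = ((9*(-3))*0)/2 = (-27*0)/2 = (½)*0 = 0)
((125 - 239)*(83 + 234))*(-337 + H(23)) = ((125 - 239)*(83 + 234))*(-337 + 0) = -114*317*(-337) = -36138*(-337) = 12178506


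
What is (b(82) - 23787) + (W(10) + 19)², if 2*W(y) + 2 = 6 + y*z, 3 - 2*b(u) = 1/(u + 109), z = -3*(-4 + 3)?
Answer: -4295495/191 ≈ -22490.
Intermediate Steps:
z = 3 (z = -3*(-1) = 3)
b(u) = 3/2 - 1/(2*(109 + u)) (b(u) = 3/2 - 1/(2*(u + 109)) = 3/2 - 1/(2*(109 + u)))
W(y) = 2 + 3*y/2 (W(y) = -1 + (6 + y*3)/2 = -1 + (6 + 3*y)/2 = -1 + (3 + 3*y/2) = 2 + 3*y/2)
(b(82) - 23787) + (W(10) + 19)² = ((326 + 3*82)/(2*(109 + 82)) - 23787) + ((2 + (3/2)*10) + 19)² = ((½)*(326 + 246)/191 - 23787) + ((2 + 15) + 19)² = ((½)*(1/191)*572 - 23787) + (17 + 19)² = (286/191 - 23787) + 36² = -4543031/191 + 1296 = -4295495/191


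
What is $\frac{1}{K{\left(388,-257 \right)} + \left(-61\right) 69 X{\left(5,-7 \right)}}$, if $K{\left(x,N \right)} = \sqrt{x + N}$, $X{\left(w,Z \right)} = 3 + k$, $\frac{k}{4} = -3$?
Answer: $\frac{37881}{1434970030} - \frac{\sqrt{131}}{1434970030} \approx 2.639 \cdot 10^{-5}$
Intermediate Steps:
$k = -12$ ($k = 4 \left(-3\right) = -12$)
$X{\left(w,Z \right)} = -9$ ($X{\left(w,Z \right)} = 3 - 12 = -9$)
$K{\left(x,N \right)} = \sqrt{N + x}$
$\frac{1}{K{\left(388,-257 \right)} + \left(-61\right) 69 X{\left(5,-7 \right)}} = \frac{1}{\sqrt{-257 + 388} + \left(-61\right) 69 \left(-9\right)} = \frac{1}{\sqrt{131} - -37881} = \frac{1}{\sqrt{131} + 37881} = \frac{1}{37881 + \sqrt{131}}$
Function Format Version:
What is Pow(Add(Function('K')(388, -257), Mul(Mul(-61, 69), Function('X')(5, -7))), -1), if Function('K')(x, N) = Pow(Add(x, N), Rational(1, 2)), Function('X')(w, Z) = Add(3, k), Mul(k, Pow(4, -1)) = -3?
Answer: Add(Rational(37881, 1434970030), Mul(Rational(-1, 1434970030), Pow(131, Rational(1, 2)))) ≈ 2.6390e-5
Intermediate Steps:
k = -12 (k = Mul(4, -3) = -12)
Function('X')(w, Z) = -9 (Function('X')(w, Z) = Add(3, -12) = -9)
Function('K')(x, N) = Pow(Add(N, x), Rational(1, 2))
Pow(Add(Function('K')(388, -257), Mul(Mul(-61, 69), Function('X')(5, -7))), -1) = Pow(Add(Pow(Add(-257, 388), Rational(1, 2)), Mul(Mul(-61, 69), -9)), -1) = Pow(Add(Pow(131, Rational(1, 2)), Mul(-4209, -9)), -1) = Pow(Add(Pow(131, Rational(1, 2)), 37881), -1) = Pow(Add(37881, Pow(131, Rational(1, 2))), -1)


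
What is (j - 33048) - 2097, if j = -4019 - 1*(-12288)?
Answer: -26876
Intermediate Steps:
j = 8269 (j = -4019 + 12288 = 8269)
(j - 33048) - 2097 = (8269 - 33048) - 2097 = -24779 - 2097 = -26876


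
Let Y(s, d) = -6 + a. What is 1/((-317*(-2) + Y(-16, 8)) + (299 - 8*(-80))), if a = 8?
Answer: 1/1575 ≈ 0.00063492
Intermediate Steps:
Y(s, d) = 2 (Y(s, d) = -6 + 8 = 2)
1/((-317*(-2) + Y(-16, 8)) + (299 - 8*(-80))) = 1/((-317*(-2) + 2) + (299 - 8*(-80))) = 1/((634 + 2) + (299 + 640)) = 1/(636 + 939) = 1/1575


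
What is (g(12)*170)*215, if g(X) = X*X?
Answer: 5263200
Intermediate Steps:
g(X) = X²
(g(12)*170)*215 = (12²*170)*215 = (144*170)*215 = 24480*215 = 5263200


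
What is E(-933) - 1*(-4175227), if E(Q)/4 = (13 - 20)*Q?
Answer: 4201351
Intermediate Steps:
E(Q) = -28*Q (E(Q) = 4*((13 - 20)*Q) = 4*(-7*Q) = -28*Q)
E(-933) - 1*(-4175227) = -28*(-933) - 1*(-4175227) = 26124 + 4175227 = 4201351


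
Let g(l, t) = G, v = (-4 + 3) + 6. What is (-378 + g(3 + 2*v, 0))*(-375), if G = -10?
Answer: 145500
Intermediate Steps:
v = 5 (v = -1 + 6 = 5)
g(l, t) = -10
(-378 + g(3 + 2*v, 0))*(-375) = (-378 - 10)*(-375) = -388*(-375) = 145500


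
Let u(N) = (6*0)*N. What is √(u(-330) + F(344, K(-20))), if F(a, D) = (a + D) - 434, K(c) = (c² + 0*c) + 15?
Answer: 5*√13 ≈ 18.028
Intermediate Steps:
u(N) = 0 (u(N) = 0*N = 0)
K(c) = 15 + c² (K(c) = (c² + 0) + 15 = c² + 15 = 15 + c²)
F(a, D) = -434 + D + a (F(a, D) = (D + a) - 434 = -434 + D + a)
√(u(-330) + F(344, K(-20))) = √(0 + (-434 + (15 + (-20)²) + 344)) = √(0 + (-434 + (15 + 400) + 344)) = √(0 + (-434 + 415 + 344)) = √(0 + 325) = √325 = 5*√13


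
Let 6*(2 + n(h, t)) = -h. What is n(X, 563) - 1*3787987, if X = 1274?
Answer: -11364604/3 ≈ -3.7882e+6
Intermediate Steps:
n(h, t) = -2 - h/6 (n(h, t) = -2 + (-h)/6 = -2 - h/6)
n(X, 563) - 1*3787987 = (-2 - ⅙*1274) - 1*3787987 = (-2 - 637/3) - 3787987 = -643/3 - 3787987 = -11364604/3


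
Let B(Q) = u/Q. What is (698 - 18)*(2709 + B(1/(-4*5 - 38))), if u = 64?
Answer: -682040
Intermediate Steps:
B(Q) = 64/Q
(698 - 18)*(2709 + B(1/(-4*5 - 38))) = (698 - 18)*(2709 + 64/(1/(-4*5 - 38))) = 680*(2709 + 64/(1/(-20 - 38))) = 680*(2709 + 64/(1/(-58))) = 680*(2709 + 64/(-1/58)) = 680*(2709 + 64*(-58)) = 680*(2709 - 3712) = 680*(-1003) = -682040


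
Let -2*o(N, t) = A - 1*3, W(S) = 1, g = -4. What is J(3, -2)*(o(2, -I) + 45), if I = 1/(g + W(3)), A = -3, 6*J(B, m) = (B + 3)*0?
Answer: 0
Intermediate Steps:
J(B, m) = 0 (J(B, m) = ((B + 3)*0)/6 = ((3 + B)*0)/6 = (1/6)*0 = 0)
I = -1/3 (I = 1/(-4 + 1) = 1/(-3) = -1/3 ≈ -0.33333)
o(N, t) = 3 (o(N, t) = -(-3 - 1*3)/2 = -(-3 - 3)/2 = -1/2*(-6) = 3)
J(3, -2)*(o(2, -I) + 45) = 0*(3 + 45) = 0*48 = 0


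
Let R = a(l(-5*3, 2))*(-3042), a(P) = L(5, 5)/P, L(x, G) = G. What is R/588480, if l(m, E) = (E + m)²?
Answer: -3/19616 ≈ -0.00015294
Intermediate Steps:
a(P) = 5/P
R = -90 (R = (5/((2 - 5*3)²))*(-3042) = (5/((2 - 15)²))*(-3042) = (5/((-13)²))*(-3042) = (5/169)*(-3042) = -90)
R/588480 = -90/588480 = -90*1/588480 = -3/19616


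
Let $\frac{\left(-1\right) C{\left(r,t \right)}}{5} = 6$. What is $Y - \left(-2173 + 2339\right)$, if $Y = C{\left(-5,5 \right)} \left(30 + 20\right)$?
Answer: $-1666$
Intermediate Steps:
$C{\left(r,t \right)} = -30$ ($C{\left(r,t \right)} = \left(-5\right) 6 = -30$)
$Y = -1500$ ($Y = - 30 \left(30 + 20\right) = \left(-30\right) 50 = -1500$)
$Y - \left(-2173 + 2339\right) = -1500 - \left(-2173 + 2339\right) = -1500 - 166 = -1666$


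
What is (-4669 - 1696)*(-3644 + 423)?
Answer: 20501665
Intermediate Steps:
(-4669 - 1696)*(-3644 + 423) = -6365*(-3221) = 20501665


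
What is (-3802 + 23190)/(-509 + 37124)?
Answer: 19388/36615 ≈ 0.52951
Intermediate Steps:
(-3802 + 23190)/(-509 + 37124) = 19388/36615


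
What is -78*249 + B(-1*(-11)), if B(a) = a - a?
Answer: -19422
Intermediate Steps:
B(a) = 0
-78*249 + B(-1*(-11)) = -78*249 + 0 = -19422 + 0 = -19422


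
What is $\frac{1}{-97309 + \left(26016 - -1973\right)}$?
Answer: $- \frac{1}{69320} \approx -1.4426 \cdot 10^{-5}$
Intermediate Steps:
$\frac{1}{-97309 + \left(26016 - -1973\right)} = \frac{1}{-97309 + \left(26016 + 1973\right)} = \frac{1}{-97309 + 27989} = \frac{1}{-69320} = - \frac{1}{69320}$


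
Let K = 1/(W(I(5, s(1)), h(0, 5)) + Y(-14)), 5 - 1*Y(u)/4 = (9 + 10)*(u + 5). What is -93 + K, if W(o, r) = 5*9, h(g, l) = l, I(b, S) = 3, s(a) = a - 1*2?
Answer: -69656/749 ≈ -92.999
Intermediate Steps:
s(a) = -2 + a (s(a) = a - 2 = -2 + a)
W(o, r) = 45
Y(u) = -360 - 76*u (Y(u) = 20 - 4*(9 + 10)*(u + 5) = 20 - 76*(5 + u) = 20 - 4*(95 + 19*u) = 20 + (-380 - 76*u) = -360 - 76*u)
K = 1/749 (K = 1/(45 + (-360 - 76*(-14))) = 1/(45 + (-360 + 1064)) = 1/(45 + 704) = 1/749 ≈ 0.0013351)
-93 + K = -93 + 1/749 = -69656/749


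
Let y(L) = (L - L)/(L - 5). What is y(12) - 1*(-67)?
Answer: 67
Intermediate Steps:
y(L) = 0 (y(L) = 0/(-5 + L) = 0)
y(12) - 1*(-67) = 0 - 1*(-67) = 0 + 67 = 67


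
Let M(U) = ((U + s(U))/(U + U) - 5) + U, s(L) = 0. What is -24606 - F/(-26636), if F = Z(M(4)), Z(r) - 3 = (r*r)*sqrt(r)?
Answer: -655405413/26636 + I*sqrt(2)/213088 ≈ -24606.0 + 6.6368e-6*I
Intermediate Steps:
M(U) = -9/2 + U (M(U) = ((U + 0)/(U + U) - 5) + U = (U/((2*U)) - 5) + U = (U*(1/(2*U)) - 5) + U = (1/2 - 5) + U = -9/2 + U)
Z(r) = 3 + r**(5/2) (Z(r) = 3 + (r*r)*sqrt(r) = 3 + r**2*sqrt(r) = 3 + r**(5/2))
F = 3 + I*sqrt(2)/8 (F = 3 + (-9/2 + 4)**(5/2) = 3 + (-1/2)**(5/2) = 3 + I*sqrt(2)/8 ≈ 3.0 + 0.17678*I)
-24606 - F/(-26636) = -24606 - (3 + I*sqrt(2)/8)/(-26636) = -24606 - (3 + I*sqrt(2)/8)*(-1)/26636 = -24606 - (-3/26636 - I*sqrt(2)/213088) = -24606 + (3/26636 + I*sqrt(2)/213088) = -655405413/26636 + I*sqrt(2)/213088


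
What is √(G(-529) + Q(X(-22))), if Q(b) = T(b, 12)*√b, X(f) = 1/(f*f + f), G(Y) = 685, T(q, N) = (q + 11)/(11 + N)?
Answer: √(146209140 + 221*√462)/462 ≈ 26.173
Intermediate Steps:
T(q, N) = (11 + q)/(11 + N)
X(f) = 1/(f + f²) (X(f) = 1/(f² + f) = 1/(f + f²))
Q(b) = √b*(11/23 + b/23) (Q(b) = ((11 + b)/(11 + 12))*√b = ((11 + b)/23)*√b = (11/23 + b/23)*√b = √b*(11/23 + b/23))
√(G(-529) + Q(X(-22))) = √(685 + √(1/((-22)*(1 - 22)))*(11 + 1/((-22)*(1 - 22)))/23) = √(685 + √(-1/22/(-21))*(11 - 1/22/(-21))/23) = √(685 + √(-1/22*(-1/21))*(11 - 1/22*(-1/21))/23) = √(685 + √(1/462)*(11 + 1/462)/23) = √(685 + (1/23)*(√462/462)*(5083/462)) = √(685 + 221*√462/213444)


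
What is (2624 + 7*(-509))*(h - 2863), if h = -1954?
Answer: 4523163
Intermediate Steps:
(2624 + 7*(-509))*(h - 2863) = (2624 + 7*(-509))*(-1954 - 2863) = (2624 - 3563)*(-4817) = -939*(-4817) = 4523163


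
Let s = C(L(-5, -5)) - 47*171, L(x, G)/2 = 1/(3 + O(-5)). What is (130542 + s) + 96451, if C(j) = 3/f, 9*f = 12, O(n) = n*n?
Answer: 875833/4 ≈ 2.1896e+5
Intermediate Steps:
O(n) = n²
L(x, G) = 1/14 (L(x, G) = 2/(3 + (-5)²) = 2/(3 + 25) = 2/28 = 2*(1/28) = 1/14)
f = 4/3 (f = (⅑)*12 = 4/3 ≈ 1.3333)
C(j) = 9/4 (C(j) = 3/(4/3) = 3*(¾) = 9/4)
s = -32139/4 (s = 9/4 - 47*171 = 9/4 - 8037 = -32139/4 ≈ -8034.8)
(130542 + s) + 96451 = (130542 - 32139/4) + 96451 = 490029/4 + 96451 = 875833/4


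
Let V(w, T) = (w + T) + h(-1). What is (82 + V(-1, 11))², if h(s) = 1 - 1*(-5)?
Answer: 9604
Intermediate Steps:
h(s) = 6 (h(s) = 1 + 5 = 6)
V(w, T) = 6 + T + w (V(w, T) = (w + T) + 6 = (T + w) + 6 = 6 + T + w)
(82 + V(-1, 11))² = (82 + (6 + 11 - 1))² = (82 + 16)² = 98² = 9604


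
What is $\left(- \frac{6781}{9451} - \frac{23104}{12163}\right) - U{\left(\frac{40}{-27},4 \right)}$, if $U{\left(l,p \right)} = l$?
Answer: $- \frac{3524396069}{3103717851} \approx -1.1355$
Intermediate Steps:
$\left(- \frac{6781}{9451} - \frac{23104}{12163}\right) - U{\left(\frac{40}{-27},4 \right)} = \left(- \frac{6781}{9451} - \frac{23104}{12163}\right) - \frac{40}{-27} = \left(\left(-6781\right) \frac{1}{9451} - \frac{23104}{12163}\right) - 40 \left(- \frac{1}{27}\right) = \left(- \frac{6781}{9451} - \frac{23104}{12163}\right) - - \frac{40}{27} = - \frac{300833207}{114952513} + \frac{40}{27} = - \frac{3524396069}{3103717851}$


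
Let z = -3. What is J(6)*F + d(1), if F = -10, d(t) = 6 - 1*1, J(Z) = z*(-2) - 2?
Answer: -35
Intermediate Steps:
J(Z) = 4 (J(Z) = -3*(-2) - 2 = 6 - 2 = 4)
d(t) = 5 (d(t) = 6 - 1 = 5)
J(6)*F + d(1) = 4*(-10) + 5 = -40 + 5 = -35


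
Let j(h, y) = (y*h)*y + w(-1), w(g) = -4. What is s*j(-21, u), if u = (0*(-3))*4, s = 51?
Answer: -204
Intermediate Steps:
u = 0 (u = 0*4 = 0)
j(h, y) = -4 + h*y**2 (j(h, y) = (y*h)*y - 4 = (h*y)*y - 4 = h*y**2 - 4 = -4 + h*y**2)
s*j(-21, u) = 51*(-4 - 21*0**2) = 51*(-4 - 21*0) = 51*(-4 + 0) = 51*(-4) = -204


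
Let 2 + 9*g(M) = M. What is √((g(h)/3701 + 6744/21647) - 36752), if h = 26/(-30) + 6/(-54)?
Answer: I*√477678758506112602424030/3605199615 ≈ 191.71*I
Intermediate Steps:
h = -44/45 (h = 26*(-1/30) + 6*(-1/54) = -13/15 - ⅑ = -44/45 ≈ -0.97778)
g(M) = -2/9 + M/9
√((g(h)/3701 + 6744/21647) - 36752) = √(((-2/9 + (⅑)*(-44/45))/3701 + 6744/21647) - 36752) = √(((-2/9 - 44/405)*(1/3701) + 6744*(1/21647)) - 36752) = √((-134/405*1/3701 + 6744/21647) - 36752) = √((-134/1498905 + 6744/21647) - 36752) = √(10105714622/32446796535 - 36752) = √(-1192474560539698/32446796535) = I*√477678758506112602424030/3605199615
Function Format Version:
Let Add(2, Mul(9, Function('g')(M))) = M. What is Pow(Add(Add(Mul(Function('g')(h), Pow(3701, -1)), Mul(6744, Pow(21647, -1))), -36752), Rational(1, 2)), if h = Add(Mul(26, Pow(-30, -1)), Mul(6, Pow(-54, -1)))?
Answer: Mul(Rational(1, 3605199615), I, Pow(477678758506112602424030, Rational(1, 2))) ≈ Mul(191.71, I)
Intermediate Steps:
h = Rational(-44, 45) (h = Add(Mul(26, Rational(-1, 30)), Mul(6, Rational(-1, 54))) = Add(Rational(-13, 15), Rational(-1, 9)) = Rational(-44, 45) ≈ -0.97778)
Function('g')(M) = Add(Rational(-2, 9), Mul(Rational(1, 9), M))
Pow(Add(Add(Mul(Function('g')(h), Pow(3701, -1)), Mul(6744, Pow(21647, -1))), -36752), Rational(1, 2)) = Pow(Add(Add(Mul(Add(Rational(-2, 9), Mul(Rational(1, 9), Rational(-44, 45))), Pow(3701, -1)), Mul(6744, Pow(21647, -1))), -36752), Rational(1, 2)) = Pow(Add(Add(Mul(Add(Rational(-2, 9), Rational(-44, 405)), Rational(1, 3701)), Mul(6744, Rational(1, 21647))), -36752), Rational(1, 2)) = Pow(Add(Add(Mul(Rational(-134, 405), Rational(1, 3701)), Rational(6744, 21647)), -36752), Rational(1, 2)) = Pow(Add(Add(Rational(-134, 1498905), Rational(6744, 21647)), -36752), Rational(1, 2)) = Pow(Add(Rational(10105714622, 32446796535), -36752), Rational(1, 2)) = Pow(Rational(-1192474560539698, 32446796535), Rational(1, 2)) = Mul(Rational(1, 3605199615), I, Pow(477678758506112602424030, Rational(1, 2)))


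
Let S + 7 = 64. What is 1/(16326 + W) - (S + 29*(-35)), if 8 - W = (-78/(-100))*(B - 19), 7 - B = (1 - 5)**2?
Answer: 391722393/408896 ≈ 958.00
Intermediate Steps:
S = 57 (S = -7 + 64 = 57)
B = -9 (B = 7 - (1 - 5)**2 = 7 - 1*(-4)**2 = 7 - 1*16 = 7 - 16 = -9)
W = 746/25 (W = 8 - (-78/(-100))*(-9 - 19) = 8 - (-78*(-1/100))*(-28) = 8 - 39*(-28)/50 = 8 - 1*(-546/25) = 8 + 546/25 = 746/25 ≈ 29.840)
1/(16326 + W) - (S + 29*(-35)) = 1/(16326 + 746/25) - (57 + 29*(-35)) = 1/(408896/25) - (57 - 1015) = 25/408896 - 1*(-958) = 25/408896 + 958 = 391722393/408896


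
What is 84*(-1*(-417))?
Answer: 35028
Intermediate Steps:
84*(-1*(-417)) = 84*417 = 35028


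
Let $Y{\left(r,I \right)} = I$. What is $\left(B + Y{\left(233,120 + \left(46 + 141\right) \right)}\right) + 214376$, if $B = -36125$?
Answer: $178558$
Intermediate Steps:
$\left(B + Y{\left(233,120 + \left(46 + 141\right) \right)}\right) + 214376 = \left(-36125 + \left(120 + \left(46 + 141\right)\right)\right) + 214376 = \left(-36125 + \left(120 + 187\right)\right) + 214376 = \left(-36125 + 307\right) + 214376 = -35818 + 214376 = 178558$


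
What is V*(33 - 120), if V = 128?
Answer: -11136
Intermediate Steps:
V*(33 - 120) = 128*(33 - 120) = 128*(-87) = -11136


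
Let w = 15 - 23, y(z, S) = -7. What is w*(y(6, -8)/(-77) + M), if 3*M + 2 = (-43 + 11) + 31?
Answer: 80/11 ≈ 7.2727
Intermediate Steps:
M = -1 (M = -2/3 + ((-43 + 11) + 31)/3 = -2/3 + (-32 + 31)/3 = -2/3 + (1/3)*(-1) = -2/3 - 1/3 = -1)
w = -8
w*(y(6, -8)/(-77) + M) = -8*(-7/(-77) - 1) = -8*(-7*(-1/77) - 1) = -8*(1/11 - 1) = -8*(-10/11) = 80/11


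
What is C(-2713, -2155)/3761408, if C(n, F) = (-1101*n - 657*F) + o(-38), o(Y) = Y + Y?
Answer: 1100693/940352 ≈ 1.1705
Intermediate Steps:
o(Y) = 2*Y
C(n, F) = -76 - 1101*n - 657*F (C(n, F) = (-1101*n - 657*F) + 2*(-38) = (-1101*n - 657*F) - 76 = -76 - 1101*n - 657*F)
C(-2713, -2155)/3761408 = (-76 - 1101*(-2713) - 657*(-2155))/3761408 = (-76 + 2987013 + 1415835)*(1/3761408) = 4402772*(1/3761408) = 1100693/940352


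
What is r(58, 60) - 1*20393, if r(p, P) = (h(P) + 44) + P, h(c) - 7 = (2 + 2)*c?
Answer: -20042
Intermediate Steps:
h(c) = 7 + 4*c (h(c) = 7 + (2 + 2)*c = 7 + 4*c)
r(p, P) = 51 + 5*P (r(p, P) = ((7 + 4*P) + 44) + P = (51 + 4*P) + P = 51 + 5*P)
r(58, 60) - 1*20393 = (51 + 5*60) - 1*20393 = (51 + 300) - 20393 = 351 - 20393 = -20042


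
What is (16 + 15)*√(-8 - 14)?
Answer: 31*I*√22 ≈ 145.4*I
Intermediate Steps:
(16 + 15)*√(-8 - 14) = 31*√(-22) = 31*(I*√22) = 31*I*√22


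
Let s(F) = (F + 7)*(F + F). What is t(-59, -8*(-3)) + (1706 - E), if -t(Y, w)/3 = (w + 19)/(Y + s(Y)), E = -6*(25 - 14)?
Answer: 10768315/6077 ≈ 1772.0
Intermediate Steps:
s(F) = 2*F*(7 + F) (s(F) = (7 + F)*(2*F) = 2*F*(7 + F))
E = -66 (E = -6*11 = -66)
t(Y, w) = -3*(19 + w)/(Y + 2*Y*(7 + Y)) (t(Y, w) = -3*(w + 19)/(Y + 2*Y*(7 + Y)) = -3*(19 + w)/(Y + 2*Y*(7 + Y)))
t(-59, -8*(-3)) + (1706 - E) = 3*(-19 - (-8)*(-3))/(-59*(15 + 2*(-59))) + (1706 - 1*(-66)) = 3*(-1/59)*(-19 - 1*24)/(15 - 118) + (1706 + 66) = 3*(-1/59)*(-19 - 24)/(-103) + 1772 = 3*(-1/59)*(-1/103)*(-43) + 1772 = -129/6077 + 1772 = 10768315/6077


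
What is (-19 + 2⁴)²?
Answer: 9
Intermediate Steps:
(-19 + 2⁴)² = (-19 + 16)² = (-3)² = 9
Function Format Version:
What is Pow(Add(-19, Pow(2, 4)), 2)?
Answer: 9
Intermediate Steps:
Pow(Add(-19, Pow(2, 4)), 2) = Pow(Add(-19, 16), 2) = Pow(-3, 2) = 9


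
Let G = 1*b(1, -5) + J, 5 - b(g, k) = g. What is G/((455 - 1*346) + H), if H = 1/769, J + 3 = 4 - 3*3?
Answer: -1538/41911 ≈ -0.036697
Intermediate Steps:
J = -8 (J = -3 + (4 - 3*3) = -3 + (4 - 9) = -3 - 5 = -8)
H = 1/769 ≈ 0.0013004
b(g, k) = 5 - g
G = -4 (G = 1*(5 - 1*1) - 8 = 1*(5 - 1) - 8 = 1*4 - 8 = 4 - 8 = -4)
G/((455 - 1*346) + H) = -4/((455 - 1*346) + 1/769) = -4/((455 - 346) + 1/769) = -4/(109 + 1/769) = -4/(83822/769) = (769/83822)*(-4) = -1538/41911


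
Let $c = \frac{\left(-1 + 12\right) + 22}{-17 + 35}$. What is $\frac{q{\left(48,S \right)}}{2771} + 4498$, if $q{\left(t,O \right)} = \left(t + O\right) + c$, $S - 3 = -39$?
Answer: $\frac{74783831}{16626} \approx 4498.0$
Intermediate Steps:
$S = -36$ ($S = 3 - 39 = -36$)
$c = \frac{11}{6}$ ($c = \frac{11 + 22}{18} = 33 \cdot \frac{1}{18} = \frac{11}{6} \approx 1.8333$)
$q{\left(t,O \right)} = \frac{11}{6} + O + t$ ($q{\left(t,O \right)} = \left(t + O\right) + \frac{11}{6} = \left(O + t\right) + \frac{11}{6} = \frac{11}{6} + O + t$)
$\frac{q{\left(48,S \right)}}{2771} + 4498 = \frac{\frac{11}{6} - 36 + 48}{2771} + 4498 = \frac{83}{6} \cdot \frac{1}{2771} + 4498 = \frac{83}{16626} + 4498 = \frac{74783831}{16626}$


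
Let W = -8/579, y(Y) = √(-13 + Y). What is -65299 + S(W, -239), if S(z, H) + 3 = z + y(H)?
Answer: -37809866/579 + 6*I*√7 ≈ -65302.0 + 15.875*I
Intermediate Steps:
W = -8/579 (W = -8*1/579 = -8/579 ≈ -0.013817)
S(z, H) = -3 + z + √(-13 + H) (S(z, H) = -3 + (z + √(-13 + H)) = -3 + z + √(-13 + H))
-65299 + S(W, -239) = -65299 + (-3 - 8/579 + √(-13 - 239)) = -65299 + (-3 - 8/579 + √(-252)) = -65299 + (-3 - 8/579 + 6*I*√7) = -65299 + (-1745/579 + 6*I*√7) = -37809866/579 + 6*I*√7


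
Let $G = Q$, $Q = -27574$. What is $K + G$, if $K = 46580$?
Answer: $19006$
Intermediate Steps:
$G = -27574$
$K + G = 46580 - 27574 = 19006$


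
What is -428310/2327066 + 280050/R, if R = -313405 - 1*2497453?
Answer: -463903355820/1635263020657 ≈ -0.28369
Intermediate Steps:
R = -2810858 (R = -313405 - 2497453 = -2810858)
-428310/2327066 + 280050/R = -428310/2327066 + 280050/(-2810858) = -428310*1/2327066 + 280050*(-1/2810858) = -214155/1163533 - 140025/1405429 = -463903355820/1635263020657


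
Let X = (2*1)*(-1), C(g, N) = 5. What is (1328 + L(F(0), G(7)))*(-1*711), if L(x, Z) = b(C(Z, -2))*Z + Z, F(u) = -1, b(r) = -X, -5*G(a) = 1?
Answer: -4718907/5 ≈ -9.4378e+5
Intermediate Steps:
G(a) = -⅕ (G(a) = -⅕*1 = -⅕)
X = -2 (X = 2*(-1) = -2)
b(r) = 2 (b(r) = -1*(-2) = 2)
L(x, Z) = 3*Z (L(x, Z) = 2*Z + Z = 3*Z)
(1328 + L(F(0), G(7)))*(-1*711) = (1328 + 3*(-⅕))*(-1*711) = (1328 - ⅗)*(-711) = (6637/5)*(-711) = -4718907/5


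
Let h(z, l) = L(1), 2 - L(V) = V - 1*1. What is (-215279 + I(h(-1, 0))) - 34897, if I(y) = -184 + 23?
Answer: -250337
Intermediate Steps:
L(V) = 3 - V (L(V) = 2 - (V - 1*1) = 2 - (V - 1) = 2 - (-1 + V) = 2 + (1 - V) = 3 - V)
h(z, l) = 2 (h(z, l) = 3 - 1*1 = 3 - 1 = 2)
I(y) = -161
(-215279 + I(h(-1, 0))) - 34897 = (-215279 - 161) - 34897 = -215440 - 34897 = -250337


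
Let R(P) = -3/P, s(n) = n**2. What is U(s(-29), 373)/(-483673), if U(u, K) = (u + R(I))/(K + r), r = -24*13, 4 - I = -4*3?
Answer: -13453/472064848 ≈ -2.8498e-5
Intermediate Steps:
I = 16 (I = 4 - (-4)*3 = 4 - 1*(-12) = 4 + 12 = 16)
r = -312
U(u, K) = (-3/16 + u)/(-312 + K) (U(u, K) = (u - 3/16)/(K - 312) = (u - 3*1/16)/(-312 + K) = (u - 3/16)/(-312 + K) = (-3/16 + u)/(-312 + K))
U(s(-29), 373)/(-483673) = ((-3/16 + (-29)**2)/(-312 + 373))/(-483673) = ((-3/16 + 841)/61)*(-1/483673) = ((1/61)*(13453/16))*(-1/483673) = (13453/976)*(-1/483673) = -13453/472064848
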